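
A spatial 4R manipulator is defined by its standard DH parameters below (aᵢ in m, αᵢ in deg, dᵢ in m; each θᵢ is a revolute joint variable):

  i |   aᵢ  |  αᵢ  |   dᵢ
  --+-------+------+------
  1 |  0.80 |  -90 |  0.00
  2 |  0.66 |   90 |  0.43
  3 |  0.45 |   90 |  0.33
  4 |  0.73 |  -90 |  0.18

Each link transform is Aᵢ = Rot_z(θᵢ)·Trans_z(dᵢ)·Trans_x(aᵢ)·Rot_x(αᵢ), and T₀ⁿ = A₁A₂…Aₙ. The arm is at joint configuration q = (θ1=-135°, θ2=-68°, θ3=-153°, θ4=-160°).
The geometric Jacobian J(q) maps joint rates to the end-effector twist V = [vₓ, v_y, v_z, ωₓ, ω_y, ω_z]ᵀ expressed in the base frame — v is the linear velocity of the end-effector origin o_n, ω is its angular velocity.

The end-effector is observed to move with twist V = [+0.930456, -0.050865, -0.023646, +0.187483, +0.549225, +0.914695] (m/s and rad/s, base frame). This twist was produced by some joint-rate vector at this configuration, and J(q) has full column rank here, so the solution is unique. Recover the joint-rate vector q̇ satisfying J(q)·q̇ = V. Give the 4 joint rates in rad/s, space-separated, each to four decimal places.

0.5730 -0.0170 0.6110 -0.2680

o_n = [-0.2287, -1.2151, 0.7612]
J₁: ẑ×o_n = [1.2151, -0.2287, 0.0000], ω = ẑ
J2: z=[0.7071, -0.7071, 0.0000] o=[-0.5657, -0.5657, 0.0000] → [-0.5383, -0.5383, -0.2209, 0.7071, -0.7071, 0.0000]
J3: z=[0.6556, 0.6556, 0.3746] o=[-0.4365, -1.0446, 0.6119] → [0.1618, -0.0200, -0.2480, 0.6556, 0.6556, 0.3746]
J4: z=[0.7503, -0.5098, -0.4209] o=[-0.2584, -0.5775, 0.3638] → [-0.4710, -0.3107, -0.4632, 0.7503, -0.5098, -0.4209]
q̇ = J⁺·V = [0.5730, -0.0170, 0.6110, -0.2680]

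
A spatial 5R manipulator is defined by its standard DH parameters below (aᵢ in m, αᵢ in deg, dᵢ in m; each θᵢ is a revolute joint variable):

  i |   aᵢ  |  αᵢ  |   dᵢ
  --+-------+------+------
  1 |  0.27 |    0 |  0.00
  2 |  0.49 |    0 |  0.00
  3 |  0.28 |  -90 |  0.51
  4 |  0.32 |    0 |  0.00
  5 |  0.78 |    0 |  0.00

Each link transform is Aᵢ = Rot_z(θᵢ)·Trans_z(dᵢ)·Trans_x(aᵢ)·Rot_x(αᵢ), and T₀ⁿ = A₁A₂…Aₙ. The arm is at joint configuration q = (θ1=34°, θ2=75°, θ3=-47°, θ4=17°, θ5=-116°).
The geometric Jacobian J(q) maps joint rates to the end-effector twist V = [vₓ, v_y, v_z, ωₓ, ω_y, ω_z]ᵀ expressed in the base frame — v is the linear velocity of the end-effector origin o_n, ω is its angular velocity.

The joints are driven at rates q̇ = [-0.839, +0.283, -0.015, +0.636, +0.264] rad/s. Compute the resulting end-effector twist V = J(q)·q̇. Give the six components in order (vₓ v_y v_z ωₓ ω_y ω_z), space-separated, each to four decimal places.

o_n = [0.2821, 1.0240, 1.1868]
J₁: ẑ×o_n = [-1.0240, 0.2821, 0.0000], ω = ẑ
J2: z=[0.0000, 0.0000, 1.0000] o=[0.2238, 0.1510, 0.0000] → [-0.8730, 0.0583, 0.0000, 0.0000, 0.0000, 1.0000]
J3: z=[0.0000, 0.0000, 1.0000] o=[0.0643, 0.6143, 0.0000] → [-0.4097, 0.2178, 0.0000, 0.0000, 0.0000, 1.0000]
J4: z=[-0.8829, 0.4695, 0.0000] o=[0.1958, 0.8615, 0.5100] → [0.3178, 0.5976, -0.1840, -0.8829, 0.4695, 0.0000]
J5: z=[-0.8829, 0.4695, 0.0000] o=[0.3394, 1.1317, 0.4164] → [0.3617, 0.6802, 0.1220, -0.8829, 0.4695, 0.0000]
V = J·q̇ = [0.9158, 0.3362, -0.0848, -0.7947, 0.4225, -0.5710]

0.9158 0.3362 -0.0848 -0.7947 0.4225 -0.5710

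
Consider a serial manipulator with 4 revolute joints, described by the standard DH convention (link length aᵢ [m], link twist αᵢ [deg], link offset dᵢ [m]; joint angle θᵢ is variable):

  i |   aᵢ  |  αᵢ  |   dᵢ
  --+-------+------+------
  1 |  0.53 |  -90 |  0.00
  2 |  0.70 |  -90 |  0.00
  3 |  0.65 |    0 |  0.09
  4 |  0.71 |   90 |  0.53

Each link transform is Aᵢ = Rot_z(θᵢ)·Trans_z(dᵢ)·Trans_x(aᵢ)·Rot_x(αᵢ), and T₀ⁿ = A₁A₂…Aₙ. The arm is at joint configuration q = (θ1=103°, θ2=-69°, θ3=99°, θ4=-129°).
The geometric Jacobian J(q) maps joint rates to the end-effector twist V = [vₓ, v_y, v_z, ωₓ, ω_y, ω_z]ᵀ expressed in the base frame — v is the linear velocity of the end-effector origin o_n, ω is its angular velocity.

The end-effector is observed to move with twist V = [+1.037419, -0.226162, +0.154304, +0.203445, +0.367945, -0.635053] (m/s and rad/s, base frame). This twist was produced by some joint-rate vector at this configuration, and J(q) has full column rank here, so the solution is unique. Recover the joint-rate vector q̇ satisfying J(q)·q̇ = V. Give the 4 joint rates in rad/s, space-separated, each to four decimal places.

o_n = [-0.0676, 1.5686, 0.9104]
J₁: ẑ×o_n = [-1.5686, -0.0676, 0.0000], ω = ẑ
J2: z=[-0.9744, -0.2250, 0.0000] o=[-0.1192, 0.5164, 0.0000] → [-0.2048, 0.8871, -1.0136, -0.9744, -0.2250, 0.0000]
J3: z=[-0.2100, 0.9097, -0.3584] o=[-0.1757, 0.7608, 0.6535] → [0.5232, 0.0152, -0.2679, -0.2100, 0.9097, -0.3584]
J4: z=[-0.2100, 0.9097, -0.3584] o=[0.4392, 0.9516, 0.5263] → [0.5705, 0.2623, 0.3314, -0.2100, 0.9097, -0.3584]
q̇ = J⁺·V = [-0.5150, -0.2810, 0.4030, -0.0680]

-0.5150 -0.2810 0.4030 -0.0680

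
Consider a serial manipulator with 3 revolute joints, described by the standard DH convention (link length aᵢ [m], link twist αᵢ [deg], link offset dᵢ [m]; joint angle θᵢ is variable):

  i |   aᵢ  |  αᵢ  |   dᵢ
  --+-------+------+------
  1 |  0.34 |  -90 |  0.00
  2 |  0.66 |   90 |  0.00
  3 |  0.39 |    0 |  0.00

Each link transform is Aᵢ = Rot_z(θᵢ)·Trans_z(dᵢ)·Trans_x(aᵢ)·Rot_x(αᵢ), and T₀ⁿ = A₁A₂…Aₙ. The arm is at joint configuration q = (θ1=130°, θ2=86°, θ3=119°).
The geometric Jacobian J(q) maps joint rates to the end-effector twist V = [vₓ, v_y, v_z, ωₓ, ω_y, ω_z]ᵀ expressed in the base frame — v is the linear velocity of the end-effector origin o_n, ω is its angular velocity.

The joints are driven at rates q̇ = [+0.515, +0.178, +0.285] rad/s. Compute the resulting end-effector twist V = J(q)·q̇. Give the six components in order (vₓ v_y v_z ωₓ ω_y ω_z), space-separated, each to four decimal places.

0.0652 -0.2926 0.0911 -0.3191 0.1034 0.5349

o_n = [-0.5010, 0.0664, -0.4698]
J₁: ẑ×o_n = [-0.0664, -0.5010, 0.0000], ω = ẑ
J2: z=[-0.7660, -0.6428, 0.0000] o=[-0.2185, 0.2605, 0.0000] → [0.3020, -0.3599, -0.0329, -0.7660, -0.6428, 0.0000]
J3: z=[-0.6412, 0.7642, 0.0698] o=[-0.2481, 0.2957, -0.6584] → [0.1601, 0.1033, 0.3403, -0.6412, 0.7642, 0.0698]
V = J·q̇ = [0.0652, -0.2926, 0.0911, -0.3191, 0.1034, 0.5349]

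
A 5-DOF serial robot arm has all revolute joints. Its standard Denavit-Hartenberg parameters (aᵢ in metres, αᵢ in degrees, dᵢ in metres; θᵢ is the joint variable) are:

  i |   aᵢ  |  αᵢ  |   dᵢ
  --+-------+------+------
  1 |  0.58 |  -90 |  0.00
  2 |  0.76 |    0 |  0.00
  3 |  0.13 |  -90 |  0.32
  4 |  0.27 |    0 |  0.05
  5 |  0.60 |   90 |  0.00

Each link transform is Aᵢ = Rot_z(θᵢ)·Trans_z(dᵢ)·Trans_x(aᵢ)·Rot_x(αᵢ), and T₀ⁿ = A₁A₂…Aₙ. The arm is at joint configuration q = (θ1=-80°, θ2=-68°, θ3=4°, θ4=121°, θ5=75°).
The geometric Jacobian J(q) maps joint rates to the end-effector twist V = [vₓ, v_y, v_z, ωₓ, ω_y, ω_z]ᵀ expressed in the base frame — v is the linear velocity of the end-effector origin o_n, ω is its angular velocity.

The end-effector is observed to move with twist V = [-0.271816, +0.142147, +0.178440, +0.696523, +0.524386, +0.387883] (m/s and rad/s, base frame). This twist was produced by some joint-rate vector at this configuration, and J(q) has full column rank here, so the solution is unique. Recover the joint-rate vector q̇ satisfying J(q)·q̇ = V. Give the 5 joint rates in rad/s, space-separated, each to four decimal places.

0.1950 0.3340 0.4430 -0.8380 0.3980

o_n = [0.3635, -0.5988, 0.1562]
J₁: ẑ×o_n = [0.5988, 0.3635, -0.0000], ω = ẑ
J2: z=[0.9848, 0.1736, 0.0000] o=[0.1007, -0.5712, 0.0000] → [0.0271, -0.1538, -0.0728, 0.9848, 0.1736, 0.0000]
J3: z=[0.9848, 0.1736, 0.0000] o=[0.1502, -0.8516, 0.7047] → [-0.0952, 0.5401, 0.2119, 0.9848, 0.1736, 0.0000]
J4: z=[0.1561, -0.8851, -0.4384] o=[0.4752, -0.8521, 0.8215] → [0.6999, 0.1528, -0.0594, 0.1561, -0.8851, -0.4384]
J5: z=[0.1561, -0.8851, -0.4384] o=[0.2445, -0.8765, 0.6746] → [0.5806, 0.0288, 0.1486, 0.1561, -0.8851, -0.4384]
q̇ = J⁺·V = [0.1950, 0.3340, 0.4430, -0.8380, 0.3980]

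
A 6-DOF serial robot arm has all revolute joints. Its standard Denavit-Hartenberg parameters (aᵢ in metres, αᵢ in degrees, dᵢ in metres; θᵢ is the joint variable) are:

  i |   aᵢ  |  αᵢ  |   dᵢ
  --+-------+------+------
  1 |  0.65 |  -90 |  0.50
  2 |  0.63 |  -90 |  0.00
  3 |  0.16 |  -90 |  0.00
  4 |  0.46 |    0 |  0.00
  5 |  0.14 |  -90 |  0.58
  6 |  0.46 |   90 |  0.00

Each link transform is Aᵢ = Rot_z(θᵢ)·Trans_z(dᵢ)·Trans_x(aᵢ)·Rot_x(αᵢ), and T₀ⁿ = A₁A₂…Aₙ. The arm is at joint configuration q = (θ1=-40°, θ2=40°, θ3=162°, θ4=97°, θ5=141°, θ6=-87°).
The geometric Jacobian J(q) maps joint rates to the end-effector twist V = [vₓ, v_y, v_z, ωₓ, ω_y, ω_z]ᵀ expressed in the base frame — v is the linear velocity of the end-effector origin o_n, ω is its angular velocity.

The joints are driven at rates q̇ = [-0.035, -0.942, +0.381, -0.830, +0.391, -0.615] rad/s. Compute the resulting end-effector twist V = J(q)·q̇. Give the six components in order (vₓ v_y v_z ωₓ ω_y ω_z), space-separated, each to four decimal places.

o_n = [1.4580, 0.0601, 0.5550]
J₁: ẑ×o_n = [-0.0601, 1.4580, 0.0000], ω = ẑ
J2: z=[0.6428, 0.7660, 0.0000] o=[0.4979, -0.4178, 0.5000] → [0.0422, -0.0354, -0.4282, 0.6428, 0.7660, 0.0000]
J3: z=[-0.4924, 0.4132, -0.7660] o=[0.8676, -0.7280, 0.0950] → [0.7938, -0.2257, -0.6320, -0.4924, 0.4132, -0.7660]
J4: z=[0.4300, 0.8807, 0.1986] o=[0.7466, -0.6910, 0.1929] → [0.1698, -0.0144, -0.3036, 0.4300, 0.8807, 0.1986]
J5: z=[0.4300, 0.8807, 0.1986] o=[1.0138, -0.8926, 0.5083] → [-0.1481, 0.0681, 0.0185, 0.4300, 0.8807, 0.1986]
J6: z=[-0.9027, 0.4153, 0.1125] o=[1.2609, -0.3499, 0.4872] → [-0.0180, 0.0834, -0.4520, -0.9027, 0.4153, 0.1125]
V = J·q̇ = [0.0770, -0.1164, 0.6998, -0.4267, -1.2063, -0.4832]

0.0770 -0.1164 0.6998 -0.4267 -1.2063 -0.4832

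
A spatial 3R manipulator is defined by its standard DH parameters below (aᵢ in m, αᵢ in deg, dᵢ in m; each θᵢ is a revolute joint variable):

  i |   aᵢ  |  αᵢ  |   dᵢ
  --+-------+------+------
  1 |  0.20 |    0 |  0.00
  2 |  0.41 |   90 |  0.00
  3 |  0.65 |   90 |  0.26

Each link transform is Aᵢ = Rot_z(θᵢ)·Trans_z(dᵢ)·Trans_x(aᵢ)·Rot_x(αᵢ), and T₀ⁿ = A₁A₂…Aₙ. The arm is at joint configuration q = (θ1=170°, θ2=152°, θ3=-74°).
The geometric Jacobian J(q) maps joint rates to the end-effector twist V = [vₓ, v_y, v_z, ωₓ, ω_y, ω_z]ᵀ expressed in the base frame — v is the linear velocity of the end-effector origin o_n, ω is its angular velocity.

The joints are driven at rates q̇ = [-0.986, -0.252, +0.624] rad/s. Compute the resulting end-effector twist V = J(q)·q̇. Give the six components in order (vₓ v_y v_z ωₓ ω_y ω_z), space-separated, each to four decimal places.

o_n = [0.1072, -0.5329, -0.6248]
J₁: ẑ×o_n = [0.5329, 0.1072, -0.0000], ω = ẑ
J2: z=[0.0000, 0.0000, 1.0000] o=[-0.1970, 0.0347, 0.0000] → [0.5676, 0.3042, -0.0000, 0.0000, 0.0000, 1.0000]
J3: z=[-0.6157, -0.7880, 0.0000] o=[0.1261, -0.2177, 0.0000] → [0.4924, -0.3847, 0.1792, -0.6157, -0.7880, 0.0000]
V = J·q̇ = [-0.3612, -0.4224, 0.1118, -0.3842, -0.4917, -1.2380]

-0.3612 -0.4224 0.1118 -0.3842 -0.4917 -1.2380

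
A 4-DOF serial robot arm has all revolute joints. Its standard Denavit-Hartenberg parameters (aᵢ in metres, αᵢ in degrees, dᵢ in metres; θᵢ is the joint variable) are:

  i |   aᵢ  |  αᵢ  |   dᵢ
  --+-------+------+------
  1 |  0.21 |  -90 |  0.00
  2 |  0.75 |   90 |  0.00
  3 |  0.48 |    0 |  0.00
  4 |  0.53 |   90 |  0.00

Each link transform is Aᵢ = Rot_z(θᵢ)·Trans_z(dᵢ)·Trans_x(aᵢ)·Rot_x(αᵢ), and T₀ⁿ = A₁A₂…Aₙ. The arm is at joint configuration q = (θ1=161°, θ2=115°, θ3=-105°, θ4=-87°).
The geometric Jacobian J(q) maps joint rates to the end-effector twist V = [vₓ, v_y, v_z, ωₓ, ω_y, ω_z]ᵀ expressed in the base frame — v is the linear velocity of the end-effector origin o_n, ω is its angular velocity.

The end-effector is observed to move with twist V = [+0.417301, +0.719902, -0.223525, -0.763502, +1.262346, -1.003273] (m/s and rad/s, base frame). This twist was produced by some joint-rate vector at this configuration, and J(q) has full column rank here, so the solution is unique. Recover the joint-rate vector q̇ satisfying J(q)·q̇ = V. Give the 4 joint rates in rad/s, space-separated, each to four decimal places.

-0.4750 -0.9450 0.7270 0.5230

o_n = [-0.0406, 0.3878, -0.0973]
J₁: ẑ×o_n = [-0.3878, -0.0406, 0.0000], ω = ẑ
J2: z=[-0.3256, -0.9455, 0.0000] o=[-0.1986, 0.0684, 0.0000] → [0.0920, -0.0317, 0.0454, -0.3256, -0.9455, 0.0000]
J3: z=[-0.8569, 0.2951, -0.4226] o=[0.1011, -0.0348, -0.6797] → [0.3505, 0.5590, -0.3203, -0.8569, 0.2951, -0.4226]
J4: z=[-0.8569, 0.2951, -0.4226] o=[0.2024, 0.4207, -0.5671] → [0.1247, 0.5053, 0.0999, -0.8569, 0.2951, -0.4226]
q̇ = J⁺·V = [-0.4750, -0.9450, 0.7270, 0.5230]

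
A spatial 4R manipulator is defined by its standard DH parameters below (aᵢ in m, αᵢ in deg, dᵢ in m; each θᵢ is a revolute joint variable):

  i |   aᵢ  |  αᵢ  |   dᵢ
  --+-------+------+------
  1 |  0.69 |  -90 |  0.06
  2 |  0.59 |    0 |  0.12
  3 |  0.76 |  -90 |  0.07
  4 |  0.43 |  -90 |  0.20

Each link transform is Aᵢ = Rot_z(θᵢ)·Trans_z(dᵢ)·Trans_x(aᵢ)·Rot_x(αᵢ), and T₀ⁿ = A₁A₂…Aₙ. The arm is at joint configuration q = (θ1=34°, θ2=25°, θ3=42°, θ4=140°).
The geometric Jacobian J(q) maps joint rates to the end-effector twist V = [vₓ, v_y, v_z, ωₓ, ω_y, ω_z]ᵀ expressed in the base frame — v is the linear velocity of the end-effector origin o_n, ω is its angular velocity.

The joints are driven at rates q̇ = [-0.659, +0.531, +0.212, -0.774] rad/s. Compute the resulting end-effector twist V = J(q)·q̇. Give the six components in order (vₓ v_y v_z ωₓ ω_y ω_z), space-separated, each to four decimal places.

0.2081 -1.1281 -0.4691 0.1752 1.0144 -0.3566

o_n = [1.0505, 0.6044, -0.6639]
J₁: ẑ×o_n = [-0.6044, 1.0505, 0.0000], ω = ẑ
J2: z=[-0.5592, 0.8290, 0.0000] o=[0.5720, 0.3858, 0.0600] → [-0.6001, -0.4048, -0.5189, -0.5592, 0.8290, 0.0000]
J3: z=[-0.5592, 0.8290, 0.0000] o=[0.9482, 0.7843, -0.1893] → [-0.3934, -0.2653, 0.0159, -0.5592, 0.8290, 0.0000]
J4: z=[-0.7631, -0.5147, -0.3907] o=[1.1553, 1.0084, -0.8889] → [-0.2737, 0.2127, 0.2544, -0.7631, -0.5147, -0.3907]
V = J·q̇ = [0.2081, -1.1281, -0.4691, 0.1752, 1.0144, -0.3566]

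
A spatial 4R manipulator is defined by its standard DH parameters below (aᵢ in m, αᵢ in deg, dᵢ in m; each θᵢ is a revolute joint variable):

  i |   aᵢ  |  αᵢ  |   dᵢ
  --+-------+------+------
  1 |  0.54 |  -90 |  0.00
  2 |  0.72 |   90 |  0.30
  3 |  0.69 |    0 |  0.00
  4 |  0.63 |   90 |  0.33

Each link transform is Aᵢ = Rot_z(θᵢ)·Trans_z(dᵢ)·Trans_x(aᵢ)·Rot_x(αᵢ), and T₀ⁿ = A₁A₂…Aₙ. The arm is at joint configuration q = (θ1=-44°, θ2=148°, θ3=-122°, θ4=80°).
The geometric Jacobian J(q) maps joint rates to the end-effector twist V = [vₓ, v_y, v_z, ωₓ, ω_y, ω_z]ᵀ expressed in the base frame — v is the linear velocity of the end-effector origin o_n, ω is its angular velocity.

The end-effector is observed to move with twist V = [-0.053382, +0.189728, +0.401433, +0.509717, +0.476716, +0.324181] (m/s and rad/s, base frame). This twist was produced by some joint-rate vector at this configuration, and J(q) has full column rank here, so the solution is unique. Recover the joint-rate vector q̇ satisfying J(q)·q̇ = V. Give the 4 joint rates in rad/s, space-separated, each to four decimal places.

0.3810 0.6970 -0.1680 0.2350

o_n = [-0.4785, -0.5204, -0.7157]
J₁: ẑ×o_n = [0.5204, -0.4785, 0.0000], ω = ẑ
J2: z=[0.6947, 0.7193, 0.0000] o=[0.3884, -0.3751, 0.0000] → [-0.5149, 0.4972, 0.5227, 0.6947, 0.7193, 0.0000]
J3: z=[0.3812, -0.3681, -0.8480] o=[0.1576, 0.2648, -0.3815] → [-0.5429, 0.6668, -0.5335, 0.3812, -0.3681, -0.8480]
J4: z=[0.3812, -0.3681, -0.8480] o=[-0.0258, -0.3715, -0.1878] → [0.0681, 0.5851, -0.2234, 0.3812, -0.3681, -0.8480]
q̇ = J⁺·V = [0.3810, 0.6970, -0.1680, 0.2350]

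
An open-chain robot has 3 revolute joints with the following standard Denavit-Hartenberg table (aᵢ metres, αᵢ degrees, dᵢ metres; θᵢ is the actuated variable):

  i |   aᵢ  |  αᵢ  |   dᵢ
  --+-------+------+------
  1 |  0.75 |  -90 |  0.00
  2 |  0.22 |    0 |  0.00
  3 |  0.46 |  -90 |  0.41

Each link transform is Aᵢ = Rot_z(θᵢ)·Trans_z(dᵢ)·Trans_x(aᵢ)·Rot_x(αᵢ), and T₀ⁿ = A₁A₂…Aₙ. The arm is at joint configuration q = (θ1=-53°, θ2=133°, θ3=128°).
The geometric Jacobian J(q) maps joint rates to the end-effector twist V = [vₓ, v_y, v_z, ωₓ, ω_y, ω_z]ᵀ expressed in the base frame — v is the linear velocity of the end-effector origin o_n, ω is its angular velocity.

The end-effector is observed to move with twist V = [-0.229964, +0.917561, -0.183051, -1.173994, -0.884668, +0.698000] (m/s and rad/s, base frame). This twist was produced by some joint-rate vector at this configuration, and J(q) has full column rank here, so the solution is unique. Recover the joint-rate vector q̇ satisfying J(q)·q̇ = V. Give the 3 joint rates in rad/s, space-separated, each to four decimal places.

0.6980 -0.5150 -0.9550

o_n = [0.6452, -0.1749, 0.2934]
J₁: ẑ×o_n = [0.1749, 0.6452, -0.0000], ω = ẑ
J2: z=[0.7986, 0.6018, 0.0000] o=[0.4514, -0.5990, 0.0000] → [0.1766, -0.2344, 0.2220, 0.7986, 0.6018, 0.0000]
J3: z=[0.7986, 0.6018, 0.0000] o=[0.3611, -0.4791, -0.1609] → [0.2734, -0.3628, 0.0720, 0.7986, 0.6018, 0.0000]
q̇ = J⁺·V = [0.6980, -0.5150, -0.9550]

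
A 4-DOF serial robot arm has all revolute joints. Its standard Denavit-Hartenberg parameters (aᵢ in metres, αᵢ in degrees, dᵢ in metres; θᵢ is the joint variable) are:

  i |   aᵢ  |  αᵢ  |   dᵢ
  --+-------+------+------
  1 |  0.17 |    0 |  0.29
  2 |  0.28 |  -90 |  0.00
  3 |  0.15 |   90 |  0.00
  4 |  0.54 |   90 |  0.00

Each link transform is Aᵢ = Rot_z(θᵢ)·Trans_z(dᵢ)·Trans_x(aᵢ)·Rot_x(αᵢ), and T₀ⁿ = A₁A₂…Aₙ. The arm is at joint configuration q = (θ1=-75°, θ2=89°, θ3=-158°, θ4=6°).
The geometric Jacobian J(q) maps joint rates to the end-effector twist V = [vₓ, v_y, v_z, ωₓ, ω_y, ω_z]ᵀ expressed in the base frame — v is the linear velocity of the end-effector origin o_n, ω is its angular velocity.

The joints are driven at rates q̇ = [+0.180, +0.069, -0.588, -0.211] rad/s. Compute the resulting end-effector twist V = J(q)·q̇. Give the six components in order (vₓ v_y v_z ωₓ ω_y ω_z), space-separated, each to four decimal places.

-0.0927 -0.2310 -0.3701 0.2189 -0.5514 0.4446

o_n = [-0.3161, -0.1958, 0.5474]
J₁: ẑ×o_n = [0.1958, -0.3161, 0.0000], ω = ẑ
J2: z=[0.0000, 0.0000, 1.0000] o=[0.0440, -0.1642, 0.2900] → [0.0316, -0.3601, 0.0000, 0.0000, 0.0000, 1.0000]
J3: z=[-0.2419, 0.9703, 0.0000] o=[0.3157, -0.0965, 0.2900] → [0.2497, 0.0623, 0.6370, -0.2419, 0.9703, 0.0000]
J4: z=[-0.3635, -0.0906, -0.9272] o=[0.1807, -0.1301, 0.3462] → [-0.0791, 0.5338, -0.0211, -0.3635, -0.0906, -0.9272]
V = J·q̇ = [-0.0927, -0.2310, -0.3701, 0.2189, -0.5514, 0.4446]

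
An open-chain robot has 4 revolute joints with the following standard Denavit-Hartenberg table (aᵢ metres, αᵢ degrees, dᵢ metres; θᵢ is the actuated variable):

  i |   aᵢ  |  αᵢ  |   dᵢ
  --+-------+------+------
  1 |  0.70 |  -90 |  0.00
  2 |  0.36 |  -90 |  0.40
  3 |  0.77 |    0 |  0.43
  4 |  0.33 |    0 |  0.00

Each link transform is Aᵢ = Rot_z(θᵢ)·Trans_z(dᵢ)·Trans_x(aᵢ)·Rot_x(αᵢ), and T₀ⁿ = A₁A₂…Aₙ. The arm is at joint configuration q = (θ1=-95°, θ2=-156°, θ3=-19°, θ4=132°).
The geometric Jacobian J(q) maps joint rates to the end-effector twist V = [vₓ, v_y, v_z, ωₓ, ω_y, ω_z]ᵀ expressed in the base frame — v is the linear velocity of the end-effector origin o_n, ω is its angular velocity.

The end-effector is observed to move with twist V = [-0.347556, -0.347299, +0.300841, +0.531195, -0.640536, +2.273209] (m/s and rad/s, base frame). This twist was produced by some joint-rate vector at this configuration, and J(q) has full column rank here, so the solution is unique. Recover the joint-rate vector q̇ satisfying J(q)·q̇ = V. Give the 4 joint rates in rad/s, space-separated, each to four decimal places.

o_n = [0.3457, -0.0289, 0.7829]
J₁: ẑ×o_n = [0.0289, 0.3457, -0.0000], ω = ẑ
J2: z=[0.9962, -0.0872, 0.0000] o=[-0.0610, -0.6973, 0.0000] → [-0.0682, -0.7799, 0.7013, 0.9962, -0.0872, 0.0000]
J3: z=[-0.0354, -0.4052, 0.9135] o=[0.3661, -0.4046, 0.1464] → [-0.6011, 0.0039, -0.0216, -0.0354, -0.4052, 0.9135]
J4: z=[-0.0354, -0.4052, 0.9135] o=[0.6586, 0.0619, 0.8354] → [0.1043, -0.2877, -0.1236, -0.0354, -0.4052, 0.9135]
q̇ = J⁺·V = [0.9440, 0.5850, 0.6900, 0.7650]

0.9440 0.5850 0.6900 0.7650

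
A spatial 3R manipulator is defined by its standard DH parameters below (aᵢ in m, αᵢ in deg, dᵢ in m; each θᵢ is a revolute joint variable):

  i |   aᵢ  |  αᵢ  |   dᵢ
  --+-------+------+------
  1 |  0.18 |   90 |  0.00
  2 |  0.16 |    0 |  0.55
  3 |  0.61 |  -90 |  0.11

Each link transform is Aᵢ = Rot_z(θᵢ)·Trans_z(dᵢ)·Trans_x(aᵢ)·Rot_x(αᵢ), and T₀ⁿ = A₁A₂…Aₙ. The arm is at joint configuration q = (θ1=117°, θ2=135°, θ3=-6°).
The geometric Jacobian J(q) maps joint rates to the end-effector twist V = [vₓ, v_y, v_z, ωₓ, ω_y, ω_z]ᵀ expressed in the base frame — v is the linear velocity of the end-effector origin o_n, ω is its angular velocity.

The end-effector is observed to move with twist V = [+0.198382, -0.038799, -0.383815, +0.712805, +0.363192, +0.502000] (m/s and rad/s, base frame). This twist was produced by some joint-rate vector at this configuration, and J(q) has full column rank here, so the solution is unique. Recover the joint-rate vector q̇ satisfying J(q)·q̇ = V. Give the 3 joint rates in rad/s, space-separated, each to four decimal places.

o_n = [0.7320, 0.0172, 0.5872]
J₁: ẑ×o_n = [-0.0172, 0.7320, 0.0000], ω = ẑ
J2: z=[0.8910, 0.4540, 0.0000] o=[-0.0817, 0.1604, 0.0000] → [0.2666, -0.5232, -0.4970, 0.8910, 0.4540, 0.0000]
J3: z=[0.8910, 0.4540, 0.0000] o=[0.4597, 0.3093, 0.1131] → [0.2152, -0.4224, -0.3839, 0.8910, 0.4540, 0.0000]
q̇ = J⁺·V = [0.5020, 0.6780, 0.1220]

0.5020 0.6780 0.1220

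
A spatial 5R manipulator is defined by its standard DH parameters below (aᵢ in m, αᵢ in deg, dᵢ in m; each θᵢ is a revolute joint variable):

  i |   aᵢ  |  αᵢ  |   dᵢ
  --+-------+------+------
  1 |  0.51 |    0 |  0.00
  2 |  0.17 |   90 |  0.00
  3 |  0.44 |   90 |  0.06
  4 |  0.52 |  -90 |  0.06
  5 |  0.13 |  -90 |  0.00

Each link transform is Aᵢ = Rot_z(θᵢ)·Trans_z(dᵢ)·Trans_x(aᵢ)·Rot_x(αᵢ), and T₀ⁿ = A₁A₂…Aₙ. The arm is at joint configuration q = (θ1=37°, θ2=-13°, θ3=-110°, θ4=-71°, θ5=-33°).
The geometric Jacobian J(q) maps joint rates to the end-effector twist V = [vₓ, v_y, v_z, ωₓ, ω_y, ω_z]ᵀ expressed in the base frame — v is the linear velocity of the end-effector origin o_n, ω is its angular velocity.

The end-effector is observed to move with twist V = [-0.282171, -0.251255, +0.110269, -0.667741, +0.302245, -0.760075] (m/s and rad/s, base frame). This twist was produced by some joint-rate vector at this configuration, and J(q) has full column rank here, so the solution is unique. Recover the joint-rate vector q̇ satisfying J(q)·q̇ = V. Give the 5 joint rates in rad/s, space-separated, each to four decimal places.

o_n = [0.0313, 0.7249, -0.5612]
J₁: ẑ×o_n = [-0.7249, 0.0313, 0.0000], ω = ẑ
J2: z=[0.0000, 0.0000, 1.0000] o=[0.4073, 0.3069, 0.0000] → [-0.4180, -0.3760, 0.0000, 0.0000, 0.0000, 1.0000]
J3: z=[0.4067, -0.9135, 0.0000] o=[0.5626, 0.3761, 0.0000] → [0.5127, 0.2282, -0.3434, 0.4067, -0.9135, 0.0000]
J4: z=[-0.8585, -0.3822, 0.3420] o=[0.4495, 0.2600, -0.4135] → [-0.1025, -0.2698, -0.5589, -0.8585, -0.3822, 0.3420]
J5: z=[-0.1630, -0.4290, -0.8885] o=[0.1451, 0.6627, -0.5520] → [0.0592, 0.0996, -0.0590, -0.1630, -0.4290, -0.8885]
q̇ = J⁺·V = [-0.2800, 0.2120, -0.8290, 0.2210, 0.8640]

-0.2800 0.2120 -0.8290 0.2210 0.8640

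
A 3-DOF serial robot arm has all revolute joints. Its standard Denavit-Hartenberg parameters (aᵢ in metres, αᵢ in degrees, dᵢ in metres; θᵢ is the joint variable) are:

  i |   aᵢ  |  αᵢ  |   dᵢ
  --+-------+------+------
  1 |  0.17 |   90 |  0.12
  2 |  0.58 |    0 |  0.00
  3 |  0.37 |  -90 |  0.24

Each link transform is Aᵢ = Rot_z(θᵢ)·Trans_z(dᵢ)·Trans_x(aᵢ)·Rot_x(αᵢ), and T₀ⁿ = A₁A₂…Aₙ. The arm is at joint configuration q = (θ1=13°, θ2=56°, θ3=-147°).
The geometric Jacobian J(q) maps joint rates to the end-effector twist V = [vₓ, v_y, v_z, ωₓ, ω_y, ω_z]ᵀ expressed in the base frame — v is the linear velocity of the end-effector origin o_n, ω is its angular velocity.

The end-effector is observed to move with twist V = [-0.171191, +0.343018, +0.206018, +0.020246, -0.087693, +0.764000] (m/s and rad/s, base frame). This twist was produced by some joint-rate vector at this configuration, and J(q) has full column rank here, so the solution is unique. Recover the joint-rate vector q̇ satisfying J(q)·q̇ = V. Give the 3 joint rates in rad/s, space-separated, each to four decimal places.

o_n = [0.5294, -0.1241, 0.2309]
J₁: ẑ×o_n = [0.1241, 0.5294, -0.0000], ω = ẑ
J2: z=[0.2250, -0.9744, 0.0000] o=[0.1656, 0.0382, 0.1200] → [-0.1081, -0.0249, 0.3179, 0.2250, -0.9744, 0.0000]
J3: z=[0.2250, -0.9744, 0.0000] o=[0.4817, 0.1112, 0.6008] → [0.3605, 0.0832, -0.0065, 0.2250, -0.9744, 0.0000]
q̇ = J⁺·V = [0.7640, 0.6370, -0.5470]

0.7640 0.6370 -0.5470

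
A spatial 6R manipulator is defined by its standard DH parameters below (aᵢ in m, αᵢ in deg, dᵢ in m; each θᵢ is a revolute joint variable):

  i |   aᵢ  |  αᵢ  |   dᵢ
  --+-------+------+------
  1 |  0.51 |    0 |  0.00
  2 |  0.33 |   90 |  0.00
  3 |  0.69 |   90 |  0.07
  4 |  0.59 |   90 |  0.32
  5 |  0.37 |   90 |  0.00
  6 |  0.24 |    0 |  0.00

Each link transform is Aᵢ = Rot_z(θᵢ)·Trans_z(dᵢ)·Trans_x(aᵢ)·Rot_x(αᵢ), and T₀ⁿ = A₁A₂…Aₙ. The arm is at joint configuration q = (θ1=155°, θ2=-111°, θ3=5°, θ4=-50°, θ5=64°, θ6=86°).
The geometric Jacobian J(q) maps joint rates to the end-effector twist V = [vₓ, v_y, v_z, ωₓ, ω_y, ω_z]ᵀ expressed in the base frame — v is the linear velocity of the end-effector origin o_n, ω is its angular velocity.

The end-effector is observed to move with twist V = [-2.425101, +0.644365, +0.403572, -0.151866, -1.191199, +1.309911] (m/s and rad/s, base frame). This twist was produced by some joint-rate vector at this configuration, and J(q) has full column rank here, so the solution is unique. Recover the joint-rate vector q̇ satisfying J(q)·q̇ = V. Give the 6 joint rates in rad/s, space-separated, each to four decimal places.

0.9680 0.8240 0.6580 0.0580 0.6870 -0.7770

o_n = [0.0675, 1.6525, -0.5784]
J₁: ẑ×o_n = [-1.6525, 0.0675, 0.0000], ω = ẑ
J2: z=[0.0000, 0.0000, 1.0000] o=[-0.4622, 0.2155, 0.0000] → [-1.4370, 0.5297, 0.0000, 0.0000, 0.0000, 1.0000]
J3: z=[0.6947, -0.7193, 0.0000] o=[-0.2248, 0.4448, 0.0000] → [0.4160, 0.4018, 1.0492, 0.6947, -0.7193, 0.0000]
J4: z=[0.0627, 0.0605, -0.9962] o=[0.3182, 0.8719, 0.0601] → [0.7390, 0.2899, 0.0641, 0.0627, 0.0605, -0.9962]
J5: z=[-0.9955, -0.0677, -0.0668] o=[0.2961, 1.4788, -0.2256] → [0.0355, -0.3359, -0.1884, -0.9955, -0.0677, -0.0668]
J6: z=[-0.0918, 0.8685, 0.4871] o=[0.3054, 1.6605, -0.5478] → [-0.0227, -0.1187, 0.2074, -0.0918, 0.8685, 0.4871]
q̇ = J⁺·V = [0.9680, 0.8240, 0.6580, 0.0580, 0.6870, -0.7770]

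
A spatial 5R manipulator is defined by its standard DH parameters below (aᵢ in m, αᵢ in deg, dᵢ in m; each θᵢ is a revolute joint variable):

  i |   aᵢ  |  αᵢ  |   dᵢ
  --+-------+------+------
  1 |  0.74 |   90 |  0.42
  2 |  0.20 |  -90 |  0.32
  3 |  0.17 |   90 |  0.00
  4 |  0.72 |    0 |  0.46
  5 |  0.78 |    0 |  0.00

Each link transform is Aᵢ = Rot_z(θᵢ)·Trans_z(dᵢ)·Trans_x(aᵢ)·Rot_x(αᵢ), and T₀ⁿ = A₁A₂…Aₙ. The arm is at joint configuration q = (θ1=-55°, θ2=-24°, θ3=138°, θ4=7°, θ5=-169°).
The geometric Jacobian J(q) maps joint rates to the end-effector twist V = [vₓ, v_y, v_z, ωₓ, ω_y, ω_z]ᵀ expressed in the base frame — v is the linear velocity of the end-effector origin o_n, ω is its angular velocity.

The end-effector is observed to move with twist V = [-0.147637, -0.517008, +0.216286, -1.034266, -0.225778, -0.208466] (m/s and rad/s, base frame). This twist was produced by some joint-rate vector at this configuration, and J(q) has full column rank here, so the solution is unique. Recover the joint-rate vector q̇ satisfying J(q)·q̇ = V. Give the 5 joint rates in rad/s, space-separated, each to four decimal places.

o_n = [0.6953, -0.7883, 0.1166]
J₁: ẑ×o_n = [0.7883, 0.6953, -0.0000], ω = ẑ
J2: z=[-0.8192, -0.5736, 0.0000] o=[0.4244, -0.6062, 0.4200] → [0.1740, -0.2485, 0.3046, -0.8192, -0.5736, 0.0000]
J3: z=[0.2333, -0.3332, 0.9135] o=[0.2671, -0.9394, 0.3387] → [-0.0640, 0.4430, 0.1779, 0.2333, -0.3332, 0.9135]
J4: z=[0.9594, -0.0745, -0.2722] o=[0.2941, -0.7796, 0.3900] → [0.0180, 0.1531, 0.0215, 0.9594, -0.0745, -0.2722]
J5: z=[0.9594, -0.0745, -0.2722] o=[0.8693, -0.1714, 0.5610] → [-0.1348, 0.4737, -0.6048, 0.9594, -0.0745, -0.2722]
q̇ = J⁺·V = [-0.3180, 0.5130, -0.0660, -0.4880, -0.1360]

-0.3180 0.5130 -0.0660 -0.4880 -0.1360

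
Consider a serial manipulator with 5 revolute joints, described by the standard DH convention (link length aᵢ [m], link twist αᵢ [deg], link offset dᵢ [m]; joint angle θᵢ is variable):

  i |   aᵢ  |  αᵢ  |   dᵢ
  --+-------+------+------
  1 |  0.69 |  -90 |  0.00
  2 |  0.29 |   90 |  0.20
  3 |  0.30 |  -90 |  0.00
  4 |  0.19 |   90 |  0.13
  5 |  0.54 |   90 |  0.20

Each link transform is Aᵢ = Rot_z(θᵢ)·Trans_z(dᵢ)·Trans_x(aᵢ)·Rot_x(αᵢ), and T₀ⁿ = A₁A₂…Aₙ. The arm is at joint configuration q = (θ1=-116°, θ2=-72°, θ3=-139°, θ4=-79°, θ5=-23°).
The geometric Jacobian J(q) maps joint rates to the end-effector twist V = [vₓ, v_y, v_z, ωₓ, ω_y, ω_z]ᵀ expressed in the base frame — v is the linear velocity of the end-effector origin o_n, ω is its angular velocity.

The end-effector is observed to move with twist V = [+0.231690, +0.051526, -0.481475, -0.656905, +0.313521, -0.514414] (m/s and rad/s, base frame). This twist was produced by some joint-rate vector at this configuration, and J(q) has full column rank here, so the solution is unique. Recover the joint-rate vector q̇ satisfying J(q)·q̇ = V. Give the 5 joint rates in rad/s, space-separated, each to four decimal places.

o_n = [0.0828, -0.0746, 0.2770]
J₁: ẑ×o_n = [0.0746, 0.0828, -0.0000], ω = ẑ
J2: z=[0.8988, -0.4384, 0.0000] o=[-0.3025, -0.6202, 0.0000] → [-0.1214, -0.2489, 0.6593, 0.8988, -0.4384, 0.0000]
J3: z=[0.4169, 0.8548, 0.3090] o=[-0.1620, -0.7884, 0.2758] → [-0.2196, 0.0752, 0.0884, 0.4169, 0.8548, 0.3090]
J4: z=[-0.7672, 0.1486, 0.6239] o=[-0.3082, -0.6392, 0.0605] → [-0.3202, 0.4101, -0.4913, -0.7672, 0.1486, 0.6239]
J5: z=[0.5580, -0.3250, 0.7635] o=[-0.3479, -0.4424, 0.1732] → [-0.3146, 0.2709, 0.3453, 0.5580, -0.3250, 0.7635]
q̇ = J⁺·V = [-0.2370, -0.8990, -0.0750, -0.3010, -0.0870]

-0.2370 -0.8990 -0.0750 -0.3010 -0.0870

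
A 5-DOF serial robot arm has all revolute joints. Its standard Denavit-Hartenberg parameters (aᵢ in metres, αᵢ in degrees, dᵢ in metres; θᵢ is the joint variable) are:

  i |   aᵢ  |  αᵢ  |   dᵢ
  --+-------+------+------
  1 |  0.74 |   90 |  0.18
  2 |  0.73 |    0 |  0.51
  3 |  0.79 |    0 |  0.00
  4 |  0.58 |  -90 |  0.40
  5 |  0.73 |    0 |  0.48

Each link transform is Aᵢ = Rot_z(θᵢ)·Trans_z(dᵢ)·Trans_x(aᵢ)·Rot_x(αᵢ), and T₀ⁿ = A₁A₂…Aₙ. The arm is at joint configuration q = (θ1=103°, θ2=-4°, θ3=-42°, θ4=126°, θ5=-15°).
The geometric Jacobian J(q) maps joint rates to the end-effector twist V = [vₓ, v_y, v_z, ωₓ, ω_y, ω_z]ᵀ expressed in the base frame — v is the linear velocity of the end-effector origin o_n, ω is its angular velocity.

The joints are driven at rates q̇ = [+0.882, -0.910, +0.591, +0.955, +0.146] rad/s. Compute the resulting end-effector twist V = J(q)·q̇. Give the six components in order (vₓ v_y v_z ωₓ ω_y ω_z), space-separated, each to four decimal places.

-1.5942 -0.4825 -0.9693 0.6520 0.0030 0.9074

o_n = [0.6732, 1.9694, 0.9098]
J₁: ẑ×o_n = [-1.9694, 0.6732, 0.0000], ω = ẑ
J2: z=[0.9744, 0.2250, 0.0000] o=[-0.1665, 0.7210, 0.1800] → [0.1642, -0.7110, 1.0275, 0.9744, 0.2250, 0.0000]
J3: z=[0.9744, 0.2250, 0.0000] o=[0.1667, 1.5453, 0.1291] → [0.1756, -0.7607, 0.2992, 0.9744, 0.2250, 0.0000]
J4: z=[0.9744, 0.2250, 0.0000] o=[0.0432, 2.0800, -0.4392] → [0.3034, -1.3144, -0.2495, 0.9744, 0.2250, 0.0000]
J5: z=[0.2215, -0.9596, 0.1736] o=[0.4103, 2.2681, 0.1320] → [-0.6944, -0.1267, 0.1861, 0.2215, -0.9596, 0.1736]
V = J·q̇ = [-1.5942, -0.4825, -0.9693, 0.6520, 0.0030, 0.9074]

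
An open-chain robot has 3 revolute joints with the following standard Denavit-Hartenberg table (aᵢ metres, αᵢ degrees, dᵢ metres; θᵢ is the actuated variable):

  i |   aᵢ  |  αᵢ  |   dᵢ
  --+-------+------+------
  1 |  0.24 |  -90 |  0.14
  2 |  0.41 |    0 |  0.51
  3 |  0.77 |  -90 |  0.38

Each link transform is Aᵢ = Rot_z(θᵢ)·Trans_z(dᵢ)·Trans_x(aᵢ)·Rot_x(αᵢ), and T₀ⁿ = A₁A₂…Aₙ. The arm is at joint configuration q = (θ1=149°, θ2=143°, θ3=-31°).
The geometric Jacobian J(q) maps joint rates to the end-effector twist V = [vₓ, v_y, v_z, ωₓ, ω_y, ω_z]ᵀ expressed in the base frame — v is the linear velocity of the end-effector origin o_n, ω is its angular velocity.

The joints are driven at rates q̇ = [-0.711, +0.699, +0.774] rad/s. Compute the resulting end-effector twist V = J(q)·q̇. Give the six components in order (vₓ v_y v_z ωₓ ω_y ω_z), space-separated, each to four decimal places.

0.3692 -0.5336 0.6538 -0.7587 -1.2626 -0.7110

o_n = [-0.1362, -0.9565, -0.8207]
J₁: ẑ×o_n = [0.9565, -0.1362, 0.0000], ω = ẑ
J2: z=[-0.5150, -0.8572, 0.0000] o=[-0.2057, 0.1236, 0.1400] → [0.8235, -0.4948, 0.6159, -0.5150, -0.8572, 0.0000]
J3: z=[-0.5150, -0.8572, 0.0000] o=[-0.1877, -0.4822, -0.1067] → [0.6120, -0.3677, 0.2884, -0.5150, -0.8572, 0.0000]
V = J·q̇ = [0.3692, -0.5336, 0.6538, -0.7587, -1.2626, -0.7110]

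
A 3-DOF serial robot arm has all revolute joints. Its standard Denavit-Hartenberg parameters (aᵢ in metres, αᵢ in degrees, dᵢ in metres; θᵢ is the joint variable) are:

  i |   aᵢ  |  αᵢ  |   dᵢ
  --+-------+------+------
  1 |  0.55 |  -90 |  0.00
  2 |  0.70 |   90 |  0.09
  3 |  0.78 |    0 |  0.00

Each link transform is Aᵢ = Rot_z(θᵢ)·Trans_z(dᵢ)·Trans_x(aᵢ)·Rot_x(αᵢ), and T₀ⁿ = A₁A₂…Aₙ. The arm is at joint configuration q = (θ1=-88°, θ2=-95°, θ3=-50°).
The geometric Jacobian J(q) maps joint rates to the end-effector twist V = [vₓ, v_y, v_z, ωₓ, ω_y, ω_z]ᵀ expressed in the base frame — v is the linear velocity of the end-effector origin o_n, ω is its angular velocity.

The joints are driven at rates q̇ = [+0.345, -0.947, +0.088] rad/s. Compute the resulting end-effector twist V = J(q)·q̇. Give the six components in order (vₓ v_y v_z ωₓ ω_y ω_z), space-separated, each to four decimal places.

o_n = [-0.4917, -0.4627, 1.1968]
J₁: ẑ×o_n = [0.4627, -0.4917, 0.0000], ω = ẑ
J2: z=[0.9994, 0.0349, 0.0000] o=[0.0192, -0.5497, 0.0000] → [0.0418, -1.1961, 0.1047, 0.9994, 0.0349, 0.0000]
J3: z=[-0.0348, 0.9956, -0.0872] o=[0.1070, -0.4856, 0.6973] → [0.4993, 0.0695, 0.5952, -0.0348, 0.9956, -0.0872]
V = J·q̇ = [0.1640, 0.9692, -0.0468, -0.9495, 0.0546, 0.3373]

0.1640 0.9692 -0.0468 -0.9495 0.0546 0.3373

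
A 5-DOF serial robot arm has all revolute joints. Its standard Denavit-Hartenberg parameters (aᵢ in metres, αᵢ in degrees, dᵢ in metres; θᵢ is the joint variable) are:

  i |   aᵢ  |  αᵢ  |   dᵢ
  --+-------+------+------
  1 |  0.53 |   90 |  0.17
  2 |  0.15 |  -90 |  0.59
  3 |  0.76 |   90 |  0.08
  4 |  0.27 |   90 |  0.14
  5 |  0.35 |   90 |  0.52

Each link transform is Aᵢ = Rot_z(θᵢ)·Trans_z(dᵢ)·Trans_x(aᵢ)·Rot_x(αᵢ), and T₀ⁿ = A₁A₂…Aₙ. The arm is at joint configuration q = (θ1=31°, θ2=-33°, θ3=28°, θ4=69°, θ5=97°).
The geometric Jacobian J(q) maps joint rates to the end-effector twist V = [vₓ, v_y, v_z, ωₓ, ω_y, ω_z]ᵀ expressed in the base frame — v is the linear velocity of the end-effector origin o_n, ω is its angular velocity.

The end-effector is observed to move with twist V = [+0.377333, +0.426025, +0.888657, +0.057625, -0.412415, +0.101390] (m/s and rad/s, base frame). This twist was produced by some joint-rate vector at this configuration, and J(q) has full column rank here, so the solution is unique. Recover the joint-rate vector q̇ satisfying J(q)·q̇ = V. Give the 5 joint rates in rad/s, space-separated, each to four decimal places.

o_n = [1.8230, 0.6318, -0.5856]
J₁: ẑ×o_n = [-0.6318, 1.8230, 0.0000], ω = ẑ
J2: z=[0.5150, -0.8572, 0.0000] o=[0.4543, 0.2730, 0.1700] → [0.6477, 0.3892, 1.3580, 0.5150, -0.8572, 0.0000]
J3: z=[0.4668, 0.2805, 0.8387] o=[0.8660, -0.1680, 0.0883] → [-0.8597, 1.1172, 0.1049, 0.4668, 0.2805, 0.8387]
J4: z=[0.7922, -0.5540, -0.2557] o=[1.2020, 0.4502, -0.2101] → [0.2545, 0.1387, 0.4879, 0.7922, -0.5540, -0.2557]
J5: z=[0.1995, 0.6312, -0.7495] o=[1.4686, 0.5191, -0.0810] → [-0.2341, -0.1649, -0.2012, 0.1995, 0.6312, -0.7495]
q̇ = J⁺·V = [0.1520, 0.8450, -0.0850, -0.4590, 0.1290]

0.1520 0.8450 -0.0850 -0.4590 0.1290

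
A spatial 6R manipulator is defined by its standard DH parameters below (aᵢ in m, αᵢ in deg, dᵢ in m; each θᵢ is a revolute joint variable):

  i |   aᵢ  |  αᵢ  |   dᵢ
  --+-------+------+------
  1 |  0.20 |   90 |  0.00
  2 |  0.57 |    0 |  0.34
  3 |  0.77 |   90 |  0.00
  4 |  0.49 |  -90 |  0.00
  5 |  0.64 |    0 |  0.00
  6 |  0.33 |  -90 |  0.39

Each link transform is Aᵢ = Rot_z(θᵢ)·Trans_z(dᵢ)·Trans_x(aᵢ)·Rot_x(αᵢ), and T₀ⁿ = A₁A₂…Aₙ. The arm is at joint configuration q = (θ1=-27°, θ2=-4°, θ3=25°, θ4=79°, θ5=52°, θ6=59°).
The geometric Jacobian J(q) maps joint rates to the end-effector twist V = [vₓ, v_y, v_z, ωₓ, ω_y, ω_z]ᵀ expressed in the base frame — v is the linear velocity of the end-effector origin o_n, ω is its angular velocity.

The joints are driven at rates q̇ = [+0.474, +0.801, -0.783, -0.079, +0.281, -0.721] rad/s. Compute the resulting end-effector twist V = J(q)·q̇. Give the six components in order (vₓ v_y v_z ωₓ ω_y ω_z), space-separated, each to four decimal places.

o_n = [0.3396, -1.4818, 0.9098]
J₁: ẑ×o_n = [1.4818, 0.3396, -0.0000], ω = ẑ
J2: z=[-0.4540, -0.8910, 0.0000] o=[0.1782, -0.0908, 0.0000] → [-0.8106, 0.4130, 0.7753, -0.4540, -0.8910, 0.0000]
J3: z=[-0.4540, -0.8910, 0.0000] o=[0.5305, -0.6519, -0.0398] → [-0.8461, 0.4311, 0.2067, -0.4540, -0.8910, 0.0000]
J4: z=[0.3193, -0.1627, -0.9336] o=[1.1710, -0.9782, 0.2362] → [-0.5797, 0.5611, -0.2961, 0.3193, -0.1627, -0.9336]
J5: z=[-0.9032, 0.2460, -0.3518] o=[1.0304, -1.4464, 0.2697] → [0.1451, 0.8211, 0.2019, -0.9032, 0.2460, -0.3518]
J6: z=[-0.9032, 0.2460, -0.3518] o=[0.7563, -1.7409, 0.7675] → [0.1262, 0.2751, -0.1315, -0.9032, 0.2460, -0.3518]
V = J·q̇ = [0.7111, 0.1423, 0.6341, 0.3640, -0.1114, 0.7025]

0.7111 0.1423 0.6341 0.3640 -0.1114 0.7025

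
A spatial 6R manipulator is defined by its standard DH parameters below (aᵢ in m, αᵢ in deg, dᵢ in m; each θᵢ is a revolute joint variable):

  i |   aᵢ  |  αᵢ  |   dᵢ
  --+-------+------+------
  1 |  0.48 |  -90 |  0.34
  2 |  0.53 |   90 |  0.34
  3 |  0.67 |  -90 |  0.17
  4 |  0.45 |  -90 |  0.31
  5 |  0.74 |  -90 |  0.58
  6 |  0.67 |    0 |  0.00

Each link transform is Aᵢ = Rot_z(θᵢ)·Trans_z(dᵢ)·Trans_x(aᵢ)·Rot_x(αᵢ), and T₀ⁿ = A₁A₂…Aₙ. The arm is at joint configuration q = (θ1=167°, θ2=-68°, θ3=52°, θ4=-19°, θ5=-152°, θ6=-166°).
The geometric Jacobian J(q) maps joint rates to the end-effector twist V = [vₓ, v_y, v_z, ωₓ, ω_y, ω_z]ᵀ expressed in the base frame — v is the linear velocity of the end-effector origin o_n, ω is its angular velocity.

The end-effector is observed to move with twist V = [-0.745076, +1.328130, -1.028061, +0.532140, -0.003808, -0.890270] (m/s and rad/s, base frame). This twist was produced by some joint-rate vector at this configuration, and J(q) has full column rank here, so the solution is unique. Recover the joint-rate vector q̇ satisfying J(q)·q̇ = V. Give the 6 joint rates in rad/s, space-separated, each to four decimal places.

o_n = [-1.5637, -1.2311, 1.1405]
J₁: ẑ×o_n = [1.2311, -1.5637, 0.0000], ω = ẑ
J2: z=[-0.2250, -0.9744, 0.0000] o=[-0.4677, 0.1080, 0.3400] → [-0.7800, 0.1801, -0.7667, -0.2250, -0.9744, 0.0000]
J3: z=[0.9034, -0.2086, 0.3746] o=[-0.7376, -0.1786, 0.8314] → [0.3298, -0.5887, -1.1231, 0.9034, -0.2086, 0.3746]
J4: z=[0.1491, -0.6663, -0.7306] o=[-0.8534, -0.6938, 1.2775] → [-0.3013, 0.5394, -0.5534, 0.1491, -0.6663, -0.7306]
J5: z=[-0.9851, -0.0359, -0.1684] o=[-0.8458, -1.2355, 1.3488] → [0.0082, -0.0843, -0.0301, -0.9851, -0.0359, -0.1684]
J6: z=[0.0913, -0.9380, -0.3345] o=[-1.3092, -1.0011, 0.5650] → [-0.6167, 0.0326, -0.2597, 0.0913, -0.9380, -0.3345]
q̇ = J⁺·V = [-0.9380, 0.0750, 0.7280, 0.5730, 0.1370, -0.6480]

-0.9380 0.0750 0.7280 0.5730 0.1370 -0.6480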